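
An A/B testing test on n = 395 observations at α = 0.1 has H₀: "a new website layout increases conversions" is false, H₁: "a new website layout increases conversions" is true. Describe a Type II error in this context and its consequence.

Type II error: failing to reject H₀ when it is false — concluding that a new website layout increases conversions is not supported when in fact it is. Consequence: discarding a layout that would have improved conversions — lost revenue.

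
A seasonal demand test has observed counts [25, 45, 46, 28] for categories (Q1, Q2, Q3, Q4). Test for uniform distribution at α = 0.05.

Expected = 36 each. χ² = Σ(O-E)²/E = 10.167. df = 3, critical value = 7.815. Reject H₀.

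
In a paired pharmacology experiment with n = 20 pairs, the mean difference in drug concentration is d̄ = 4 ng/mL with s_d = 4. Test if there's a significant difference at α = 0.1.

t = d̄/(s_d/√n) = 4/(4/√20) = 4.472. df = 19, critical t = ±1.729. Reject H₀.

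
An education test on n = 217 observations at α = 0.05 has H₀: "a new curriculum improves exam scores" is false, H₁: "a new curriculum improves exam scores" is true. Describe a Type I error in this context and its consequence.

Type I error: rejecting H₀ when it is true — concluding that a new curriculum improves exam scores when in fact it is not. Consequence: adopting a curriculum that gives no real benefit — disruption for nothing.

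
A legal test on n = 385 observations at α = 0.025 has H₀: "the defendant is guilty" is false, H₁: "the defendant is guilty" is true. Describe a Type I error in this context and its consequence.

Type I error: rejecting H₀ when it is true — concluding that the defendant is guilty when in fact it is not. Consequence: convicting an innocent person.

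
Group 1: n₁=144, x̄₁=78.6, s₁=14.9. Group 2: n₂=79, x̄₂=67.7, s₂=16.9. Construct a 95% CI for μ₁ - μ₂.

Difference = 10.9. SE = √(14.9²/144 + 16.9²/79) = 2.271. CI = (6.45, 15.35)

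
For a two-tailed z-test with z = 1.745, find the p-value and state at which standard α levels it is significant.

p = 2·P(Z > |1.745|) = 2·(1 - Φ(1.745)) ≈ 0.081. Significant at α = 0.1.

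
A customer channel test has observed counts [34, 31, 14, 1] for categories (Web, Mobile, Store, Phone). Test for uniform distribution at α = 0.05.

Expected = 20 each. χ² = Σ(O-E)²/E = 35.7. df = 3, critical value = 7.815. Reject H₀.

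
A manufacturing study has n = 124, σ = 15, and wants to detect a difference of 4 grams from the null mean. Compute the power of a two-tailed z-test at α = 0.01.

SE = σ/√n = 15/√124 = 1.347. Non-centrality λ = d/SE = 4/1.347 = 2.969. Power ≈ Φ(λ - z_{α/2}) = Φ(2.969 - 2.576) = Φ(0.393) = 0.653.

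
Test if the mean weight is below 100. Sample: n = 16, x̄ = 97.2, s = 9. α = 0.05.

t = (97.2 - 100)/(9/√16) = -1.244, df = 15. Critical t = -1.753. Fail to reject H₀.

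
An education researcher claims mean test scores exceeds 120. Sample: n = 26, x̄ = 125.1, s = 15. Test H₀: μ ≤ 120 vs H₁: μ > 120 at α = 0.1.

t = (125.1 - 120)/(15/√26) = 1.734, df = 25. Critical t = 1.316. Reject H₀.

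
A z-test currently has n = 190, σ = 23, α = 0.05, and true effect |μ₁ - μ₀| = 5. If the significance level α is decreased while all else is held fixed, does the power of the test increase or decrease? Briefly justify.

Power decreases: a smaller α raises the critical value, so less of the H₁ sampling distribution falls in the rejection region.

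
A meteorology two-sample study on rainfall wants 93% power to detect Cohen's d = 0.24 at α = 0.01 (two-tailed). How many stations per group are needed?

z_{α/2} = 2.576, z_β = Φ⁻¹(0.93) = 1.476. For small effect (d = 0.24): n per group = 2(z_{α/2} + z_β)²/d² = 2(2.576 + 1.476)²/0.24² = 570.1 → 571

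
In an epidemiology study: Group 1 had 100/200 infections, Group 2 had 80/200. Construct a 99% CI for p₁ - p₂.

p̂₁ = 0.5, p̂₂ = 0.4. Difference = 0.1. CI = (-0.028, 0.228)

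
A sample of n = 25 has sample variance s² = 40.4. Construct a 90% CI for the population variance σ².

df = 24. χ²_{0.05} = 36.415, χ²_{0.95} = 13.848. CI for σ² = ((n-1)s²/χ²_{α/2}, (n-1)s²/χ²_{1-α/2}) = (24·40.4/36.415, 24·40.4/13.848) = (26.63, 70.02)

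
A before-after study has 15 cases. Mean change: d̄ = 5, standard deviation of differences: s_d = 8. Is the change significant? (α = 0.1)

t = d̄/(s_d/√n) = 5/(8/√15) = 2.421. df = 14, critical t = ±1.761. Reject H₀.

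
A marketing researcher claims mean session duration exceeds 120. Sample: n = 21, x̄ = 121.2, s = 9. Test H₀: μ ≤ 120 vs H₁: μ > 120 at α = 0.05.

t = (121.2 - 120)/(9/√21) = 0.611, df = 20. Critical t = 1.725. Fail to reject H₀.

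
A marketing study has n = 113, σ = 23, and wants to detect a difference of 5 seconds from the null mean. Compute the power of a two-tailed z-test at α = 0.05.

SE = σ/√n = 23/√113 = 2.164. Non-centrality λ = d/SE = 5/2.164 = 2.311. Power ≈ Φ(λ - z_{α/2}) = Φ(2.311 - 1.96) = Φ(0.351) = 0.637.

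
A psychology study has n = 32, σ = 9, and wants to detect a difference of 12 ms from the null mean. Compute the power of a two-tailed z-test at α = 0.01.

SE = σ/√n = 9/√32 = 1.591. Non-centrality λ = d/SE = 12/1.591 = 7.542. Power ≈ Φ(λ - z_{α/2}) = Φ(7.542 - 2.576) = Φ(4.966) = 1.0.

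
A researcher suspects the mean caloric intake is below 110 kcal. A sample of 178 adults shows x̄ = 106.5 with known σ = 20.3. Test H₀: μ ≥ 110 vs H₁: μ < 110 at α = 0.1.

z = -2.3. Critical value: -1.28. Reject H₀.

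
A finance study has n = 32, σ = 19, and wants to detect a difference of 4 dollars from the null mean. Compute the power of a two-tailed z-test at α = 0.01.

SE = σ/√n = 19/√32 = 3.359. Non-centrality λ = d/SE = 4/3.359 = 1.191. Power ≈ Φ(λ - z_{α/2}) = Φ(1.191 - 2.576) = Φ(-1.385) = 0.083.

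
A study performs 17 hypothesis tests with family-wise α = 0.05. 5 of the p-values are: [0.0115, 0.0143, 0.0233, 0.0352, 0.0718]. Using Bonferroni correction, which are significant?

Bonferroni α = 0.05/17 = 0.00294. None of the given p-values are significant.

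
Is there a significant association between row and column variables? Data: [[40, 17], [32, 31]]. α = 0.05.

χ² = 4.684. df = 1, critical = 3.841. Reject H₀. Variables are dependent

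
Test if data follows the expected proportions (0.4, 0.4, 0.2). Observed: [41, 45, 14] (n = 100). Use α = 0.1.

Expected: [40.0, 40.0, 20.0]. χ² = 2.45. df = 2, critical = 4.605. Fail to reject H₀.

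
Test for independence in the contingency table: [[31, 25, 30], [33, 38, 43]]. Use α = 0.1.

χ² = 1.163. df = 2, critical = 4.605. Fail to reject H₀. No evidence of dependence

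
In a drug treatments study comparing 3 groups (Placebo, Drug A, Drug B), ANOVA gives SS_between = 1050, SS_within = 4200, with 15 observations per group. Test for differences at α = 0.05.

df_between = 2, df_within = 42. F = MS_between/MS_within = 525.0/100.0 = 5.25. F_crit ≈ 3.22. Reject H₀. At least one mean differs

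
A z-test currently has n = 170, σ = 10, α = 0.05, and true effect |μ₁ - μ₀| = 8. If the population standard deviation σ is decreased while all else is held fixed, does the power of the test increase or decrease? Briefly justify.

Power increases: a smaller σ shrinks the standard error σ/√n, moving the sampling distribution under H₁ further from the critical value.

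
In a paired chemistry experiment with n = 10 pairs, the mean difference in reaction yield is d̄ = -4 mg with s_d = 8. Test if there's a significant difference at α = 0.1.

t = d̄/(s_d/√n) = -4/(8/√10) = -1.581. df = 9, critical t = ±1.833. Fail to reject H₀.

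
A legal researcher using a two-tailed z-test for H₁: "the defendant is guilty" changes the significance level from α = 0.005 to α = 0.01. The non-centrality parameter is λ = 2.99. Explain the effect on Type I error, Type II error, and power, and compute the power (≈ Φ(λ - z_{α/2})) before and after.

Increasing α from 0.005 to 0.01:
• Type I error rate increases (α is the Type I rate by definition).
• Critical value moves from z_{α/2} = 2.807 to 2.576, so power = Φ(λ - z_{α/2}) goes from Φ(2.99 - 2.807) = 0.573 to Φ(2.99 - 2.576) = 0.661.
• Type II error rate β = 1 - power therefore decreases (0.427 → 0.339).
Appropriate when false negatives are costly — here, acquitting a guilty person.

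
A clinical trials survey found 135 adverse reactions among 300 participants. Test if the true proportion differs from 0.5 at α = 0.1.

p̂ = 0.45, p₀ = 0.5. z = (p̂ - p₀)/√(p₀(1-p₀)/n) = -1.732. Critical: ±1.645. Reject H₀.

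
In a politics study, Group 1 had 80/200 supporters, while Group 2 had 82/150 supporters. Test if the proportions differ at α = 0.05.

p̂₁ = 0.4, p̂₂ = 0.547, pooled p̂ = 0.463. z = -2.723. Critical: ±1.96. Reject H₀.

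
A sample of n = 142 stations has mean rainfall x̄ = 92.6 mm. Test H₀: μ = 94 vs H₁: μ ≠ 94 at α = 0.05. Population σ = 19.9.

z = (x̄ - μ₀)/(σ/√n) = (92.6 - 94)/(19.9/√142) = -0.838. Critical value: ±1.96. Since |-0.838| ≤ 1.96, Fail to reject H₀.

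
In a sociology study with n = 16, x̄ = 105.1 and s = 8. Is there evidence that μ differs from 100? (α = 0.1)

t = (x̄ - μ₀)/(s/√n) = (105.1 - 100)/(8/√16) = 2.55. df = 15, critical t = ±1.753. Reject H₀.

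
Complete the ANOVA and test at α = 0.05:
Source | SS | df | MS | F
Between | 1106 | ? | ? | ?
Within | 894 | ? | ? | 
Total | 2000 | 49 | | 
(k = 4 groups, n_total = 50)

df_between = 3, df_within = 46. MS_between = 368.67, MS_within = 19.43. F = 18.969, F_crit ≈ 2.807. Reject H₀.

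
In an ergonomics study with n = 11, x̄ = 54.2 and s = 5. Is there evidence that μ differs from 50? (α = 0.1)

t = (x̄ - μ₀)/(s/√n) = (54.2 - 50)/(5/√11) = 2.786. df = 10, critical t = ±1.812. Reject H₀.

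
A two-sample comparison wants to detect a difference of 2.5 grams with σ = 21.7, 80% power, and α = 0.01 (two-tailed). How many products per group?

n per group = 2(z_α/2 + z_β)²σ²/d² = 2×(2.576 + 0.84)²×21.7²/2.5² = 1758.3 → n = 1759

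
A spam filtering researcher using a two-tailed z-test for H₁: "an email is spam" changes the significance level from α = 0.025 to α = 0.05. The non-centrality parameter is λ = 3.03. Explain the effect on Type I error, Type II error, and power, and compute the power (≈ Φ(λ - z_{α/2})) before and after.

Increasing α from 0.025 to 0.05:
• Type I error rate increases (α is the Type I rate by definition).
• Critical value moves from z_{α/2} = 2.241 to 1.96, so power = Φ(λ - z_{α/2}) goes from Φ(3.03 - 2.241) = 0.785 to Φ(3.03 - 1.96) = 0.858.
• Type II error rate β = 1 - power therefore decreases (0.215 → 0.142).
Appropriate when false negatives are costly — here, a spam email lands in the inbox.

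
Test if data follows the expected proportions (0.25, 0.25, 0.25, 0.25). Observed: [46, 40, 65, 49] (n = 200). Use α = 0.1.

Expected: [50.0, 50.0, 50.0, 50.0]. χ² = 6.84. df = 3, critical = 6.251. Reject H₀.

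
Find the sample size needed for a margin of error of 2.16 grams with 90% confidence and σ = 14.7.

n = (z*σ/E)² = (1.645×14.7/2.16)² = 125.3 → n = 126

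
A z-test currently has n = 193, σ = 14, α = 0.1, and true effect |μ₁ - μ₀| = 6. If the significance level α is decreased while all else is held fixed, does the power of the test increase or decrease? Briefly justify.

Power decreases: a smaller α raises the critical value, so less of the H₁ sampling distribution falls in the rejection region.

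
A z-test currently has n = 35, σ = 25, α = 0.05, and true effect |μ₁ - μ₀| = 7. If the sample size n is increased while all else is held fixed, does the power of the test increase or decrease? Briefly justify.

Power increases: a larger n shrinks the standard error σ/√n, moving the sampling distribution under H₁ further from the critical value.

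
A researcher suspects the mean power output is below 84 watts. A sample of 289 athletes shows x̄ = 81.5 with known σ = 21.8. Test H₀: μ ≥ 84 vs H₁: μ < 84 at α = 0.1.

z = -1.95. Critical value: -1.28. Reject H₀.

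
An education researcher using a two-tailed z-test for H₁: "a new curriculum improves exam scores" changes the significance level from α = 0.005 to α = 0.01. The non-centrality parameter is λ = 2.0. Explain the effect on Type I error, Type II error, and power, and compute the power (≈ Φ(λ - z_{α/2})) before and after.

Increasing α from 0.005 to 0.01:
• Type I error rate increases (α is the Type I rate by definition).
• Critical value moves from z_{α/2} = 2.807 to 2.576, so power = Φ(λ - z_{α/2}) goes from Φ(2.0 - 2.807) = 0.21 to Φ(2.0 - 2.576) = 0.282.
• Type II error rate β = 1 - power therefore decreases (0.79 → 0.718).
Appropriate when false negatives are costly — here, keeping the old curriculum when the new one would have helped students.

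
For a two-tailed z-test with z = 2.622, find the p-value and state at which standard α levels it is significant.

p = 2·P(Z > |2.622|) = 2·(1 - Φ(2.622)) ≈ 0.0087. Significant at α = 0.1; Significant at α = 0.05; Significant at α = 0.01.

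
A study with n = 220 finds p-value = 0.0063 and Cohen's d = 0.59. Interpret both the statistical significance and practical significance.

Statistically significant (p = 0.0063 < 0.05). Cohen's d = 0.59 indicates a medium effect size. Both statistical and practical significance should be considered.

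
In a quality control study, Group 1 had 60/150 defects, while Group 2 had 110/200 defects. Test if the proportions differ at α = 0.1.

p̂₁ = 0.4, p̂₂ = 0.55, pooled p̂ = 0.486. z = -2.779. Critical: ±1.645. Reject H₀.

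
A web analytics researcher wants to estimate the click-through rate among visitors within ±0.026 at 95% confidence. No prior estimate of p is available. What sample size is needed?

Conservative approach: use p = 0.5 (maximizes p(1-p) = 0.25). n = z²(0.25)/E² = 1.96²×0.25/0.026² = 1420.7 → n = 1421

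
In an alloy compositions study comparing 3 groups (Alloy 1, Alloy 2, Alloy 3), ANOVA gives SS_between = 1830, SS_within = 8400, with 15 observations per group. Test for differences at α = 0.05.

df_between = 2, df_within = 42. F = MS_between/MS_within = 915.0/200.0 = 4.575. F_crit ≈ 3.22. Reject H₀. At least one mean differs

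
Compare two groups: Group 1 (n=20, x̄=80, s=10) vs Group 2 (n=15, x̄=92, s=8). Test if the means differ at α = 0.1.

Pooled sp = 9.2. t = -3.817, df = 33. Critical t = ±1.692. Reject H₀.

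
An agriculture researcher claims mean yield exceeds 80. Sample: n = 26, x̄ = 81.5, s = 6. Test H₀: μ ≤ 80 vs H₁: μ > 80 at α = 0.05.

t = (81.5 - 80)/(6/√26) = 1.275, df = 25. Critical t = 1.708. Fail to reject H₀.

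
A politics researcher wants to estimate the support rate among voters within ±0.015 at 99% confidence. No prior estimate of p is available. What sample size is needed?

Conservative approach: use p = 0.5 (maximizes p(1-p) = 0.25). n = z²(0.25)/E² = 2.576²×0.25/0.015² = 7373.1 → n = 7374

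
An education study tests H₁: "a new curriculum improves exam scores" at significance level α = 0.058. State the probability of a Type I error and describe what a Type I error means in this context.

P(Type I error) = α = 0.058. A Type I error is rejecting H₀ when H₀ is actually true (false positive) — here, concluding that a new curriculum improves exam scores when in fact this is not the case. Consequence: adopting a curriculum that gives no real benefit — disruption for nothing.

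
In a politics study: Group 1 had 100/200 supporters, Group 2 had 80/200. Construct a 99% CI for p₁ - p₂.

p̂₁ = 0.5, p̂₂ = 0.4. Difference = 0.1. CI = (-0.028, 0.228)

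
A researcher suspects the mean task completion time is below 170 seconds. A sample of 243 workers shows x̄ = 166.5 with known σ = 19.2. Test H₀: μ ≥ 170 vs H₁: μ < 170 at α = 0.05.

z = -2.842. Critical value: -1.645. Reject H₀.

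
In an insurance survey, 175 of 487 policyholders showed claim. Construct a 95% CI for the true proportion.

p̂ = 0.359. CI = p̂ ± z*√(p̂(1-p̂)/n) = (0.317, 0.402)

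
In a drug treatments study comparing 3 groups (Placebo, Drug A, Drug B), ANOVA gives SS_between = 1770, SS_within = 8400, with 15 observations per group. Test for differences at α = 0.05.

df_between = 2, df_within = 42. F = MS_between/MS_within = 885.0/200.0 = 4.425. F_crit ≈ 3.22. Reject H₀. At least one mean differs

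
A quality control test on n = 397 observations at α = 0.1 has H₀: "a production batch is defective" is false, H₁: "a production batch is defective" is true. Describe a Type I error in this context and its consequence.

Type I error: rejecting H₀ when it is true — concluding that a production batch is defective when in fact it is not. Consequence: scrapping a good batch — wasted material and cost for no reason.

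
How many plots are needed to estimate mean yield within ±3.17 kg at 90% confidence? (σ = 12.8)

n = (z*σ/E)² = (1.645×12.8/3.17)² = 44.1 → n = 45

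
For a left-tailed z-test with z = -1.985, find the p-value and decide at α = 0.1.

p = P(Z < -1.985) = Φ(-1.985) ≈ 0.0236. Since p < 0.1, reject H₀ (significant) at α = 0.1.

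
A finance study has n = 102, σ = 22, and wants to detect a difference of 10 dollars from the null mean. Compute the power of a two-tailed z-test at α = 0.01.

SE = σ/√n = 22/√102 = 2.178. Non-centrality λ = d/SE = 10/2.178 = 4.591. Power ≈ Φ(λ - z_{α/2}) = Φ(4.591 - 2.576) = Φ(2.015) = 0.978.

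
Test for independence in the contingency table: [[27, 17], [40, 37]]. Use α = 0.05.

χ² = 1.005. df = 1, critical = 3.841. Fail to reject H₀. No evidence of dependence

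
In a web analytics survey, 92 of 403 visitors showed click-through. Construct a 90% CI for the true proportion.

p̂ = 0.228. CI = p̂ ± z*√(p̂(1-p̂)/n) = (0.194, 0.263)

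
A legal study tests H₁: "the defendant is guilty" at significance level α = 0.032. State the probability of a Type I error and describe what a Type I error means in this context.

P(Type I error) = α = 0.032. A Type I error is rejecting H₀ when H₀ is actually true (false positive) — here, concluding that the defendant is guilty when in fact this is not the case. Consequence: convicting an innocent person.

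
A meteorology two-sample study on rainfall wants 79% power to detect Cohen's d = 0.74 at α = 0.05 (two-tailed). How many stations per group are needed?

z_{α/2} = 1.96, z_β = Φ⁻¹(0.79) = 0.806. For medium effect (d = 0.74): n per group = 2(z_{α/2} + z_β)²/d² = 2(1.96 + 0.806)²/0.74² = 27.9 → 28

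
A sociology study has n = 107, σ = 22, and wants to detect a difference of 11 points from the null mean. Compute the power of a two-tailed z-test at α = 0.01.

SE = σ/√n = 22/√107 = 2.127. Non-centrality λ = d/SE = 11/2.127 = 5.172. Power ≈ Φ(λ - z_{α/2}) = Φ(5.172 - 2.576) = Φ(2.596) = 0.995.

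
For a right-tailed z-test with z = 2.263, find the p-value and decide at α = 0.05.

p = P(Z > 2.263) = 1 - Φ(2.263) ≈ 0.0118. Since p < 0.05, reject H₀ (significant) at α = 0.05.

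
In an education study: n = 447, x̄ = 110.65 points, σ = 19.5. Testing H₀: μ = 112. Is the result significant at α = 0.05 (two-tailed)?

z = (110.65 - 112)/(19.5/√447) = -1.464. Since |z| ≤ 1.96, not significant at α = 0.05.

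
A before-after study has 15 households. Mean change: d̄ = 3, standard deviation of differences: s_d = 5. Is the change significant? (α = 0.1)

t = d̄/(s_d/√n) = 3/(5/√15) = 2.324. df = 14, critical t = ±1.761. Reject H₀.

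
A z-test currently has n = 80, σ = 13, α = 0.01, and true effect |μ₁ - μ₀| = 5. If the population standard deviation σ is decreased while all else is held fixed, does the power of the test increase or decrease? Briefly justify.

Power increases: a smaller σ shrinks the standard error σ/√n, moving the sampling distribution under H₁ further from the critical value.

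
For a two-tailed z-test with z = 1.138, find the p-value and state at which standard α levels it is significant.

p = 2·P(Z > |1.138|) = 2·(1 - Φ(1.138)) ≈ 0.2551. Not significant at any standard level.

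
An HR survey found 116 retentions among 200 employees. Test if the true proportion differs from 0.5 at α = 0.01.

p̂ = 0.58, p₀ = 0.5. z = (p̂ - p₀)/√(p₀(1-p₀)/n) = 2.263. Critical: ±2.576. Fail to reject H₀.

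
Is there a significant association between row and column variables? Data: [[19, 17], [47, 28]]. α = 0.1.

χ² = 0.987. df = 1, critical = 2.706. Fail to reject H₀. No evidence of dependence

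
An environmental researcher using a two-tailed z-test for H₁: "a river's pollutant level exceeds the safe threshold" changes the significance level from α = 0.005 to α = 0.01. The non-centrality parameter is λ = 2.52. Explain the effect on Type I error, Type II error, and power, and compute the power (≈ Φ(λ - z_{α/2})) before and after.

Increasing α from 0.005 to 0.01:
• Type I error rate increases (α is the Type I rate by definition).
• Critical value moves from z_{α/2} = 2.807 to 2.576, so power = Φ(λ - z_{α/2}) goes from Φ(2.52 - 2.807) = 0.387 to Φ(2.52 - 2.576) = 0.478.
• Type II error rate β = 1 - power therefore decreases (0.613 → 0.522).
Appropriate when false negatives are costly — here, allowing unsafe pollution to continue.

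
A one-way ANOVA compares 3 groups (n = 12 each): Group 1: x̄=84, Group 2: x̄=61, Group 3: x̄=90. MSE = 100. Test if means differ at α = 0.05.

Grand mean = 78.33. SS_between = 5624.0, MS_between = 2812.0. F = 28.12, F_crit ≈ 3.285. Reject H₀.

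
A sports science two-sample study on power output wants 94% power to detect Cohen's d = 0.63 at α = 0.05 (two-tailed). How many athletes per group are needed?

z_{α/2} = 1.96, z_β = Φ⁻¹(0.94) = 1.555. For medium effect (d = 0.63): n per group = 2(z_{α/2} + z_β)²/d² = 2(1.96 + 1.555)²/0.63² = 62.3 → 63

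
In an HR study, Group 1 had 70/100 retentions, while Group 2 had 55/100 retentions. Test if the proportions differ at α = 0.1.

p̂₁ = 0.7, p̂₂ = 0.55, pooled p̂ = 0.625. z = 2.191. Critical: ±1.645. Reject H₀.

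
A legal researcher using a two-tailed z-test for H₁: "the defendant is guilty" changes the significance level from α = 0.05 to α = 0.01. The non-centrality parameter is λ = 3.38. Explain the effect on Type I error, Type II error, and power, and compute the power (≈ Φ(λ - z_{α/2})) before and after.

Decreasing α from 0.05 to 0.01:
• Type I error rate decreases (α is the Type I rate by definition).
• Critical value moves from z_{α/2} = 1.96 to 2.576, so power = Φ(λ - z_{α/2}) goes from Φ(3.38 - 1.96) = 0.922 to Φ(3.38 - 2.576) = 0.789.
• Type II error rate β = 1 - power therefore increases (0.078 → 0.211).
Appropriate when false positives are costly — here, convicting an innocent person.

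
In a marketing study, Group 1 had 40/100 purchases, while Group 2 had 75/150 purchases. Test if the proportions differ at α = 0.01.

p̂₁ = 0.4, p̂₂ = 0.5, pooled p̂ = 0.46. z = -1.554. Critical: ±2.576. Fail to reject H₀.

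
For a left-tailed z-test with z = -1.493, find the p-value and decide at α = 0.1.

p = P(Z < -1.493) = Φ(-1.493) ≈ 0.0677. Since p < 0.1, reject H₀ (significant) at α = 0.1.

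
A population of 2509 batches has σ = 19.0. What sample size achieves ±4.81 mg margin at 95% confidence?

Without FPC: n₀ = (1.96×19.0/4.81)² = 59.942. With FPC: n = n₀N/(n₀+N-1) = 58.6 → n = 59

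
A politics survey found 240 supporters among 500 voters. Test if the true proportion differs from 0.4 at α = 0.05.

p̂ = 0.48, p₀ = 0.4. z = (p̂ - p₀)/√(p₀(1-p₀)/n) = 3.651. Critical: ±1.96. Reject H₀.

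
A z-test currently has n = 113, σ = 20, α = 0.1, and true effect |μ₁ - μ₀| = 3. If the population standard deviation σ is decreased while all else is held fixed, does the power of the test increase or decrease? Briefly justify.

Power increases: a smaller σ shrinks the standard error σ/√n, moving the sampling distribution under H₁ further from the critical value.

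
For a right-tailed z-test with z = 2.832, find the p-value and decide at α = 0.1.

p = P(Z > 2.832) = 1 - Φ(2.832) ≈ 0.0023. Since p < 0.1, reject H₀ (significant) at α = 0.1.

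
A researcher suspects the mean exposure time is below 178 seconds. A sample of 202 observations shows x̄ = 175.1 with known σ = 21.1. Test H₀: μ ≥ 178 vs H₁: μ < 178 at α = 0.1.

z = -1.953. Critical value: -1.28. Reject H₀.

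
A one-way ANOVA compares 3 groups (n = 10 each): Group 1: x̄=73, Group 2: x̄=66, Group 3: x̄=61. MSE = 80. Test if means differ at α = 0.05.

Grand mean = 66.67. SS_between = 726.67, MS_between = 363.33. F = 4.542, F_crit ≈ 3.354. Reject H₀.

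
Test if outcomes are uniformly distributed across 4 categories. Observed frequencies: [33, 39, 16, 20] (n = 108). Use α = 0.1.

Expected = 27 each. χ² = Σ(O-E)²/E = 12.963. df = 3, critical value = 6.251. Reject H₀.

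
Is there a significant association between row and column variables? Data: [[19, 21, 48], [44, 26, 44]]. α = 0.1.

χ² = 7.403. df = 2, critical = 4.605. Reject H₀. Variables are dependent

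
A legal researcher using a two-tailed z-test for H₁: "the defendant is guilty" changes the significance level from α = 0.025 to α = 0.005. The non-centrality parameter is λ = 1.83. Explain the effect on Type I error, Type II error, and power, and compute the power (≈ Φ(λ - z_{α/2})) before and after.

Decreasing α from 0.025 to 0.005:
• Type I error rate decreases (α is the Type I rate by definition).
• Critical value moves from z_{α/2} = 2.241 to 2.807, so power = Φ(λ - z_{α/2}) goes from Φ(1.83 - 2.241) = 0.341 to Φ(1.83 - 2.807) = 0.164.
• Type II error rate β = 1 - power therefore increases (0.659 → 0.836).
Appropriate when false positives are costly — here, convicting an innocent person.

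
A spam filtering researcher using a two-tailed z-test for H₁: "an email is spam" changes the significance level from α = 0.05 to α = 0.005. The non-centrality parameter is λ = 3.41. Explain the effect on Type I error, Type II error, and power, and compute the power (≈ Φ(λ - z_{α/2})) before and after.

Decreasing α from 0.05 to 0.005:
• Type I error rate decreases (α is the Type I rate by definition).
• Critical value moves from z_{α/2} = 1.96 to 2.807, so power = Φ(λ - z_{α/2}) goes from Φ(3.41 - 1.96) = 0.926 to Φ(3.41 - 2.807) = 0.727.
• Type II error rate β = 1 - power therefore increases (0.074 → 0.273).
Appropriate when false positives are costly — here, a legitimate email is sent to the spam folder and the user misses it.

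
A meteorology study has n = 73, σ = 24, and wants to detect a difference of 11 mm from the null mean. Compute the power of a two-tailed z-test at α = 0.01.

SE = σ/√n = 24/√73 = 2.809. Non-centrality λ = d/SE = 11/2.809 = 3.916. Power ≈ Φ(λ - z_{α/2}) = Φ(3.916 - 2.576) = Φ(1.34) = 0.91.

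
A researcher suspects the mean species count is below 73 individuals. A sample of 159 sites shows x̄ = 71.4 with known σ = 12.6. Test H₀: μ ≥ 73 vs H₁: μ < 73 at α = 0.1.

z = -1.601. Critical value: -1.28. Reject H₀.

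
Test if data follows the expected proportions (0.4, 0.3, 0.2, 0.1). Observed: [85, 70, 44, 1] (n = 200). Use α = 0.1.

Expected: [80.0, 60.0, 40.0, 20.0]. χ² = 20.429. df = 3, critical = 6.251. Reject H₀.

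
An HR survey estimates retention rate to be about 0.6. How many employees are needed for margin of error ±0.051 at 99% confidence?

n = z²p(1-p)/E² = 2.576²×0.6×0.4/0.051² = 612.3 → n = 613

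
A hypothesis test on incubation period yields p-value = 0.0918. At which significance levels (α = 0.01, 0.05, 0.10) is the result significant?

p = 0.0918. Significant at: α = 0.1.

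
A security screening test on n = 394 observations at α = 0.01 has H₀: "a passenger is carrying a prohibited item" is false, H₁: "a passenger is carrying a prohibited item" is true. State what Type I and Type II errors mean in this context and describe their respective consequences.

Type I (false positive): concluding that a passenger is carrying a prohibited item when it is not — detaining an innocent passenger — delay and inconvenience. Type II (false negative): failing to conclude that a passenger is carrying a prohibited item when it is — letting a prohibited item through — security breach. Which is costlier depends on domain priorities and is a judgement call rather than a statistical fact.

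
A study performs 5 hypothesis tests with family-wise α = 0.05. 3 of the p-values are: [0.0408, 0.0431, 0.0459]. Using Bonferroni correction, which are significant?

Bonferroni α = 0.05/5 = 0.01. None of the given p-values are significant.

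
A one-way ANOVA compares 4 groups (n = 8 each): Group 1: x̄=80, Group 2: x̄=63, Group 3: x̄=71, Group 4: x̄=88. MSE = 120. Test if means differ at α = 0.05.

Grand mean = 75.5. SS_between = 2824.0, MS_between = 941.33. F = 7.844, F_crit ≈ 2.947. Reject H₀.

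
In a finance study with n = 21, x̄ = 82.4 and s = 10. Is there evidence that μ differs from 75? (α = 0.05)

t = (x̄ - μ₀)/(s/√n) = (82.4 - 75)/(10/√21) = 3.391. df = 20, critical t = ±2.086. Reject H₀.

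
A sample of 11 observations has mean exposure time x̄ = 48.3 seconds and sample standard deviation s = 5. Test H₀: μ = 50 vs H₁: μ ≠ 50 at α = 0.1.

t = (x̄ - μ₀)/(s/√n) = (48.3 - 50)/(5/√11) = -1.128. df = 10, critical t = ±1.812. Fail to reject H₀.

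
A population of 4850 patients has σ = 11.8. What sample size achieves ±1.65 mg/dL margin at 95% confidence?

Without FPC: n₀ = (1.96×11.8/1.65)² = 196.475. With FPC: n = n₀N/(n₀+N-1) = 188.9 → n = 189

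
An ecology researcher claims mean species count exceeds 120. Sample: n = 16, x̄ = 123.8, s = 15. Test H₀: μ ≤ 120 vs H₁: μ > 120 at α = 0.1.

t = (123.8 - 120)/(15/√16) = 1.013, df = 15. Critical t = 1.341. Fail to reject H₀.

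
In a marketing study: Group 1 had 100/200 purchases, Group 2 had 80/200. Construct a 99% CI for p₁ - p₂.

p̂₁ = 0.5, p̂₂ = 0.4. Difference = 0.1. CI = (-0.028, 0.228)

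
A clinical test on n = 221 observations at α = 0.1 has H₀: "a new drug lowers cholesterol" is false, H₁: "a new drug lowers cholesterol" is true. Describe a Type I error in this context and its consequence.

Type I error: rejecting H₀ when it is true — concluding that a new drug lowers cholesterol when in fact it is not. Consequence: approving an ineffective drug — patients take a useless medication and may skip effective alternatives.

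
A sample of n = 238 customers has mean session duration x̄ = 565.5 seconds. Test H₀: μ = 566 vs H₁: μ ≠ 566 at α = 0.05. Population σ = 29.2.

z = (x̄ - μ₀)/(σ/√n) = (565.5 - 566)/(29.2/√238) = -0.264. Critical value: ±1.96. Since |-0.264| ≤ 1.96, Fail to reject H₀.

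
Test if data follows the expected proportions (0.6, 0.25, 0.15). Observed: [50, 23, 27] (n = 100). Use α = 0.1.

Expected: [60.0, 25.0, 15.0]. χ² = 11.427. df = 2, critical = 4.605. Reject H₀.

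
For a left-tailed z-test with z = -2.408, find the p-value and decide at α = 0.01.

p = P(Z < -2.408) = Φ(-2.408) ≈ 0.008. Since p < 0.01, reject H₀ (significant) at α = 0.01.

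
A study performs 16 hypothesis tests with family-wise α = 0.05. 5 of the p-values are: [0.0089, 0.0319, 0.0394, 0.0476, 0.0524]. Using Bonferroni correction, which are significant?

Bonferroni α = 0.05/16 = 0.00313. None of the given p-values are significant.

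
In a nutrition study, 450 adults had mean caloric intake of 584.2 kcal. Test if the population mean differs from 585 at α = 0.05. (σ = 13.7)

z = (x̄ - μ₀)/(σ/√n) = (584.2 - 585)/(13.7/√450) = -1.239. Critical value: ±1.96. Since |-1.239| ≤ 1.96, Fail to reject H₀.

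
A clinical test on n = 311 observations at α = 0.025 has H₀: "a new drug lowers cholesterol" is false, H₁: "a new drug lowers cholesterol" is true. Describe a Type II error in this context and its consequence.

Type II error: failing to reject H₀ when it is false — concluding that a new drug lowers cholesterol is not supported when in fact it is. Consequence: shelving an effective drug — patients miss out on a treatment that would have helped.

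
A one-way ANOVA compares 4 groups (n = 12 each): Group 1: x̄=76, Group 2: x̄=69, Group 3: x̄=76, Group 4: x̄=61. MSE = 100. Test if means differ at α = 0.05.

Grand mean = 70.5. SS_between = 1836.0, MS_between = 612.0. F = 6.12, F_crit ≈ 2.816. Reject H₀.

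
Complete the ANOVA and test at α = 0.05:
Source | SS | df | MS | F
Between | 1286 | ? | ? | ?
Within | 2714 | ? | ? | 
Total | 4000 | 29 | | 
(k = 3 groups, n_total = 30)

df_between = 2, df_within = 27. MS_between = 643.0, MS_within = 100.52. F = 6.397, F_crit ≈ 3.354. Reject H₀.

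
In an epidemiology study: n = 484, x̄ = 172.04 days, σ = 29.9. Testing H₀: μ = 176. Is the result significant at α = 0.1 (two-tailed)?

z = (172.04 - 176)/(29.9/√484) = -2.914. Since |z| > 1.645, significant at α = 0.1.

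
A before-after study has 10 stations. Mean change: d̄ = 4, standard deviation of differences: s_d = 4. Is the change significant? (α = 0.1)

t = d̄/(s_d/√n) = 4/(4/√10) = 3.162. df = 9, critical t = ±1.833. Reject H₀.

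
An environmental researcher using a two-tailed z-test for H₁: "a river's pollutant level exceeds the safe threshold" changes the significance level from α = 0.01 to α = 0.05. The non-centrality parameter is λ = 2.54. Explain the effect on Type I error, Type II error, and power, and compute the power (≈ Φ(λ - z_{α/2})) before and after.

Increasing α from 0.01 to 0.05:
• Type I error rate increases (α is the Type I rate by definition).
• Critical value moves from z_{α/2} = 2.576 to 1.96, so power = Φ(λ - z_{α/2}) goes from Φ(2.54 - 2.576) = 0.486 to Φ(2.54 - 1.96) = 0.719.
• Type II error rate β = 1 - power therefore decreases (0.514 → 0.281).
Appropriate when false negatives are costly — here, allowing unsafe pollution to continue.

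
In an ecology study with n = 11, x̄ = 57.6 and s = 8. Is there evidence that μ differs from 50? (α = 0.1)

t = (x̄ - μ₀)/(s/√n) = (57.6 - 50)/(8/√11) = 3.151. df = 10, critical t = ±1.812. Reject H₀.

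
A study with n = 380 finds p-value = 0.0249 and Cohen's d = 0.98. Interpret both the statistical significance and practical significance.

Statistically significant (p = 0.0249 < 0.05). Cohen's d = 0.98 indicates a large effect size. Both statistical and practical significance should be considered.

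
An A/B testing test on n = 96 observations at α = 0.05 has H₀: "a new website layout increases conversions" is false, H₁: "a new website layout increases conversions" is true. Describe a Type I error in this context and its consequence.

Type I error: rejecting H₀ when it is true — concluding that a new website layout increases conversions when in fact it is not. Consequence: rolling out a layout that doesn't actually help — wasted engineering effort.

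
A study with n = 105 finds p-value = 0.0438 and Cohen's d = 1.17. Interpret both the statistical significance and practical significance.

Statistically significant (p = 0.0438 < 0.05). Cohen's d = 1.17 indicates a large effect size. Both statistical and practical significance should be considered.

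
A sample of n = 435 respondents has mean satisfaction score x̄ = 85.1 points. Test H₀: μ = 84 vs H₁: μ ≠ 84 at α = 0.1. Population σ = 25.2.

z = (x̄ - μ₀)/(σ/√n) = (85.1 - 84)/(25.2/√435) = 0.91. Critical value: ±1.645. Since |0.91| ≤ 1.645, Fail to reject H₀.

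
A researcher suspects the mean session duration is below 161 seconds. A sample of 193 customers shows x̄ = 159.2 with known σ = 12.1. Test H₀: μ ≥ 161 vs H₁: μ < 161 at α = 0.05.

z = -2.067. Critical value: -1.645. Reject H₀.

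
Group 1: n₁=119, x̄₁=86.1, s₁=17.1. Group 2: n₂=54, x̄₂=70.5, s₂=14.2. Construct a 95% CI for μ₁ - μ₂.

Difference = 15.6. SE = √(17.1²/119 + 14.2²/54) = 2.488. CI = (10.72, 20.48)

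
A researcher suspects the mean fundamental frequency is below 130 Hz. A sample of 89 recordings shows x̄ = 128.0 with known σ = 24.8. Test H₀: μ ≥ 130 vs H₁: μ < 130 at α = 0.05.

z = -0.761. Critical value: -1.645. Fail to reject H₀.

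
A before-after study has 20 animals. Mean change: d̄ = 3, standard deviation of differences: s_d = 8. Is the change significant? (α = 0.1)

t = d̄/(s_d/√n) = 3/(8/√20) = 1.677. df = 19, critical t = ±1.729. Fail to reject H₀.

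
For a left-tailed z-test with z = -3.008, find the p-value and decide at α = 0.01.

p = P(Z < -3.008) = Φ(-3.008) ≈ 0.0013. Since p < 0.01, reject H₀ (significant) at α = 0.01.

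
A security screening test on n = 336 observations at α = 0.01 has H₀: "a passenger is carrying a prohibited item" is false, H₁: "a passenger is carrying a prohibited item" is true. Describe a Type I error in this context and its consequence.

Type I error: rejecting H₀ when it is true — concluding that a passenger is carrying a prohibited item when in fact it is not. Consequence: detaining an innocent passenger — delay and inconvenience.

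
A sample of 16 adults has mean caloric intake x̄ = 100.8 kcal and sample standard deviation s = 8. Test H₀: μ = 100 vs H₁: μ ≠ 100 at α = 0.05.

t = (x̄ - μ₀)/(s/√n) = (100.8 - 100)/(8/√16) = 0.4. df = 15, critical t = ±2.131. Fail to reject H₀.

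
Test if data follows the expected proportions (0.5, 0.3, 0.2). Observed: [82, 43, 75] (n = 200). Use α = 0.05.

Expected: [100.0, 60.0, 40.0]. χ² = 38.682. df = 2, critical = 5.991. Reject H₀.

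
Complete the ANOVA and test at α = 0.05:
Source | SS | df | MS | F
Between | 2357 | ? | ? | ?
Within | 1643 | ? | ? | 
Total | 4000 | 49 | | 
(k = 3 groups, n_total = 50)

df_between = 2, df_within = 47. MS_between = 1178.5, MS_within = 34.96. F = 33.712, F_crit ≈ 3.195. Reject H₀.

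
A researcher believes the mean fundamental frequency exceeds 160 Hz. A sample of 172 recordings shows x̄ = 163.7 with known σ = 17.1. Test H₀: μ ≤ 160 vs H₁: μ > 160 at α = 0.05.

z = 2.838. Critical value: 1.645. Reject H₀.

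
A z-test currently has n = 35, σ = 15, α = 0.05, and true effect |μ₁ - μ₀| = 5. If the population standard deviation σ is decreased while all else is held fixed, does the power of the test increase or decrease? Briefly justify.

Power increases: a smaller σ shrinks the standard error σ/√n, moving the sampling distribution under H₁ further from the critical value.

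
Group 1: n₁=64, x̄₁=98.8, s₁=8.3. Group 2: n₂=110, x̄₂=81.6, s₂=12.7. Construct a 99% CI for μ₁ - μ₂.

Difference = 17.2. SE = √(8.3²/64 + 12.7²/110) = 1.595. CI = (13.09, 21.31)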